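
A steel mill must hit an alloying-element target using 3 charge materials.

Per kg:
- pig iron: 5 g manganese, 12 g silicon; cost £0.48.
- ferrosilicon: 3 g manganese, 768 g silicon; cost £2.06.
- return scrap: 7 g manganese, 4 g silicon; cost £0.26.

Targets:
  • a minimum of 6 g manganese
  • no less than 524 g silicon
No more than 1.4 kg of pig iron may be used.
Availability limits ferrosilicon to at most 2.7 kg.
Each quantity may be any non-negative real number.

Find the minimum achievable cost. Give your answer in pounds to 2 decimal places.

Let x1 = kg of pig iron, x2 = kg of ferrosilicon, x3 = kg of return scrap.
Minimise 0.48x1 + 2.06x2 + 0.26x3 subject to:
  5x1 + 3x2 + 7x3 ≥ 6   (manganese)
  12x1 + 768x2 + 4x3 ≥ 524   (silicon)
  x1 ≤ 1.4
  x2 ≤ 2.7
  x1, x2, x3 ≥ 0.
The minimum-cost mix takes nothing from pig iron — only ferrosilicon, return scrap. There the manganese and silicon constraints are tight.
Solving gives x2 = 0.6793, x3 = 0.566.
Hence cost = 2.06·0.6793 + 0.26·0.566 = £1.5465.

£1.55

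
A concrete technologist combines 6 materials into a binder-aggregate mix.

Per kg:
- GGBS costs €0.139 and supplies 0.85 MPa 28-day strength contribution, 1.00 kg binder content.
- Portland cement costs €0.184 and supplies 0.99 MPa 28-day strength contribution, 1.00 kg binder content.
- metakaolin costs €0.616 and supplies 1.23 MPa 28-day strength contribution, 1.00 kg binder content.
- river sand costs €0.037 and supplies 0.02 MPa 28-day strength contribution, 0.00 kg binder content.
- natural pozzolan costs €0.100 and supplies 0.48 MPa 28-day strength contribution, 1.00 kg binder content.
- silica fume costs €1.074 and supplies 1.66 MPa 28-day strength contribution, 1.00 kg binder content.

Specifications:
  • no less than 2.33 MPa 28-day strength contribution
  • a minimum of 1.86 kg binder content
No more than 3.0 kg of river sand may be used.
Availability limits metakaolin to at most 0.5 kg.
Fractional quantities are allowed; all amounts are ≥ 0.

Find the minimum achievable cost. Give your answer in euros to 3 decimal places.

Let x1 = kg of GGBS, x2 = kg of Portland cement, x3 = kg of metakaolin, x4 = kg of river sand, x5 = kg of natural pozzolan, x6 = kg of silica fume.
min 0.139x1 + 0.184x2 + 0.616x3 + 0.037x4 + 0.1x5 + 1.074x6 with:
  0.85x1 + 0.99x2 + 1.23x3 + 0.02x4 + 0.48x5 + 1.66x6 ≥ 2.33   (28-day strength contribution)
  1x1 + 1x2 + 1x3 + 1x5 + 1x6 ≥ 1.86   (binder content)
  x4 ≤ 3
  x3 ≤ 0.5
  x1, x2, x3, x4, x5, x6 ≥ 0.
The minimum-cost mix takes nothing from Portland cement, metakaolin, river sand, natural pozzolan, silica fume — only GGBS. There the 28-day strength contribution constraint is tight.
So GGBS = 2.741 kg.
Hence cost = 0.139·2.741 = €0.38100.

€0.381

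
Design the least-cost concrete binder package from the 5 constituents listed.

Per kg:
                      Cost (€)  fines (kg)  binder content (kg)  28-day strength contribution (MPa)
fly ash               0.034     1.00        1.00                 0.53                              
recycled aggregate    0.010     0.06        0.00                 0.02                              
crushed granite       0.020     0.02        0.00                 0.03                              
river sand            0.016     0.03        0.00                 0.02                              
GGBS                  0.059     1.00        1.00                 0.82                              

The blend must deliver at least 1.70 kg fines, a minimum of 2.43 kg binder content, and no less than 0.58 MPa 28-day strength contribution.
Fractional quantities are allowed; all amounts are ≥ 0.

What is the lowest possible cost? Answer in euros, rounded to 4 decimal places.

€0.0826

This is a linear program. Let x1 = kg of fly ash, x2 = kg of recycled aggregate, x3 = kg of crushed granite, x4 = kg of river sand, x5 = kg of GGBS.
Minimise 0.034x1 + 0.01x2 + 0.02x3 + 0.016x4 + 0.059x5 s.t.:
  1x1 + 0.06x2 + 0.02x3 + 0.03x4 + 1x5 ≥ 1.7   (fines)
  1x1 + 1x5 ≥ 2.43   (binder content)
  0.53x1 + 0.02x2 + 0.03x3 + 0.02x4 + 0.82x5 ≥ 0.58   (28-day strength contribution)
  x1, x2, x3, x4, x5 ≥ 0.
The optimal basis is {fly ash}; recycled aggregate, crushed granite, river sand, GGBS drop out. There the binder content constraint is tight.
Solving gives x1 = 2.43.
Cost = 0.034·2.43 = 0.082620.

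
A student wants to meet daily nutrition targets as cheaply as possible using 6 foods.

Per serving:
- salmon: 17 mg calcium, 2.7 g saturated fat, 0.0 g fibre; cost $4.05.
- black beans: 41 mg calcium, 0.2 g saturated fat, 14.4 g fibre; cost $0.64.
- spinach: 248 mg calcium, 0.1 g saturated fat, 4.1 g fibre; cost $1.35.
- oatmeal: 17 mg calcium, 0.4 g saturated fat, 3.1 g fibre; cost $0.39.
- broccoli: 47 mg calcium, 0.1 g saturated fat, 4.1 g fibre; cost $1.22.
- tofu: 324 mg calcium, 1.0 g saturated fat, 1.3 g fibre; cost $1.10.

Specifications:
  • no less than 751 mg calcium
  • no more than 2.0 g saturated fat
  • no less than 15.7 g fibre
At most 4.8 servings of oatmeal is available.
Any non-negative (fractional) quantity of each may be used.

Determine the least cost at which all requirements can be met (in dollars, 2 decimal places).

This is a linear program. Let x1 = servings of salmon, x2 = servings of black beans, x3 = servings of spinach, x4 = servings of oatmeal, x5 = servings of broccoli, x6 = servings of tofu.
min 4.05x1 + 0.64x2 + 1.35x3 + 0.39x4 + 1.22x5 + 1.1x6 with:
  17x1 + 41x2 + 248x3 + 17x4 + 47x5 + 324x6 ≥ 751   (calcium)
  2.7x1 + 0.2x2 + 0.1x3 + 0.4x4 + 0.1x5 + 1x6 ≤ 2   (saturated fat)
  14.4x2 + 4.1x3 + 3.1x4 + 4.1x5 + 1.3x6 ≥ 15.7   (fibre)
  x4 ≤ 4.8
  x1, x2, x3, x4, x5, x6 ≥ 0.
The cheapest feasible vertex uses only black beans, spinach, tofu; salmon, oatmeal, broccoli are not used. There the calcium, saturated fat, fibre constraints are tight.
Optimal quantities: black beans = 0.7685 servings, spinach = 0.5626 servings, tofu = 1.79 servings.
Objective = 0.64·0.7685 + 1.35·0.5626 + 1.1·1.79 = 3.2204.

$3.22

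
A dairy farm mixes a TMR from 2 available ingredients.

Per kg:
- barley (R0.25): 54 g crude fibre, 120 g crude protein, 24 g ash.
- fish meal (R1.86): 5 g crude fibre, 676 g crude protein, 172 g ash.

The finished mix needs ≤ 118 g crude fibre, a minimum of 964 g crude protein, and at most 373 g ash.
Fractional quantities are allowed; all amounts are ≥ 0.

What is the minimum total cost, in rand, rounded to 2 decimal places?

Treat it as an LP. Let x1 = kg of barley, x2 = kg of fish meal.
Minimise 0.25x1 + 1.86x2 s.t.:
  54x1 + 5x2 ≤ 118   (crude fibre)
  120x1 + 676x2 ≥ 964   (crude protein)
  24x1 + 172x2 ≤ 373   (ash)
  x1, x2 ≥ 0.
Both inputs are positive at the optimum. There the crude fibre and crude protein constraints are tight.
Optimal quantities: barley = 2.0875 kg, fish meal = 1.0555 kg.
Total cost: 0.25·2.0875 + 1.86·1.0555 = 2.4851.

R2.49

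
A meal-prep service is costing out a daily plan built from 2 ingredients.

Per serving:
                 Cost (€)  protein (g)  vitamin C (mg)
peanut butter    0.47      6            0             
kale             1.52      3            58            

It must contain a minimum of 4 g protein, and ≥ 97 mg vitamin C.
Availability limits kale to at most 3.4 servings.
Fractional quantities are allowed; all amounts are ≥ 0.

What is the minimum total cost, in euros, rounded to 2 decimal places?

Set it up as a linear program. Let x1 = servings of peanut butter, x2 = servings of kale.
min 0.47x1 + 1.52x2 s.t.:
  6x1 + 3x2 ≥ 4   (protein)
  58x2 ≥ 97   (vitamin C)
  x2 ≤ 3.4
  x1, x2 ≥ 0.
The cheapest feasible vertex uses only kale; peanut butter is not used. The vitamin C requirement is met with equality.
Solving gives x2 = 1.672.
Total cost: 1.52·1.672 = 2.5414.

€2.54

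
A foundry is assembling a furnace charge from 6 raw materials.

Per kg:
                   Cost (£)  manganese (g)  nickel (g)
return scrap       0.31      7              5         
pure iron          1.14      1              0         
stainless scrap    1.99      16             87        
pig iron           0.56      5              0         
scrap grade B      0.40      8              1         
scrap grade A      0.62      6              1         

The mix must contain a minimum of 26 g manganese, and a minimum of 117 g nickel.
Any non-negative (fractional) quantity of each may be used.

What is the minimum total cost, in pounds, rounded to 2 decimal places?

Let x1 = kg of return scrap, x2 = kg of pure iron, x3 = kg of stainless scrap, x4 = kg of pig iron, x5 = kg of scrap grade B, x6 = kg of scrap grade A.
Minimise 0.31x1 + 1.14x2 + 1.99x3 + 0.56x4 + 0.4x5 + 0.62x6 with:
  7x1 + 1x2 + 16x3 + 5x4 + 8x5 + 6x6 ≥ 26   (manganese)
  5x1 + 87x3 + 1x5 + 1x6 ≥ 117   (nickel)
  x1, x2, x3, x4, x5, x6 ≥ 0.
The cheapest feasible vertex uses only return scrap, stainless scrap; pure iron, pig iron, scrap grade B, scrap grade A are not used. Binding constraints: manganese and nickel.
Optimal quantities: return scrap = 0.7372 kg, stainless scrap = 1.302 kg.
Objective = 0.31·0.7372 + 1.99·1.302 = 2.8195.

£2.82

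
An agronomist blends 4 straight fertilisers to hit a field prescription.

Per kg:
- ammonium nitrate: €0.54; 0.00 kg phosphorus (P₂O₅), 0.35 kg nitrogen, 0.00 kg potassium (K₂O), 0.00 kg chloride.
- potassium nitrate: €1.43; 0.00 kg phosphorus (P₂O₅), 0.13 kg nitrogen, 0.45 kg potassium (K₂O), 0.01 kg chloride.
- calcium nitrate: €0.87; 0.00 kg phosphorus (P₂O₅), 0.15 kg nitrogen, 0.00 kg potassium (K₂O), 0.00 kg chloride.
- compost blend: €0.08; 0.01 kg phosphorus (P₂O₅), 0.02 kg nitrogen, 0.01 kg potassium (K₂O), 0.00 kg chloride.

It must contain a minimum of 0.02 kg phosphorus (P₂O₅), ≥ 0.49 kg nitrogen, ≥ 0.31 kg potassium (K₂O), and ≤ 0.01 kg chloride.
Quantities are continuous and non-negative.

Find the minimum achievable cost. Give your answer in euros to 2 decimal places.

€1.65

This is a linear program. Let x1 = kg of ammonium nitrate, x2 = kg of potassium nitrate, x3 = kg of calcium nitrate, x4 = kg of compost blend.
min 0.54x1 + 1.43x2 + 0.87x3 + 0.08x4 with:
  0.01x4 ≥ 0.02   (phosphorus (P₂O₅))
  0.35x1 + 0.13x2 + 0.15x3 + 0.02x4 ≥ 0.49   (nitrogen)
  0.45x2 + 0.01x4 ≥ 0.31   (potassium (K₂O))
  0.01x2 ≤ 0.01   (chloride)
  x1, x2, x3, x4 ≥ 0.
The optimal basis is {ammonium nitrate, potassium nitrate, compost blend}; calcium nitrate drops out. Binding constraints: phosphorus (P₂O₅), nitrogen, potassium (K₂O).
Solving gives x1 = 1.046, x2 = 0.6444, x4 = 2.
Hence cost = 0.54·1.046 + 1.43·0.6444 + 0.08·2 = €1.6463.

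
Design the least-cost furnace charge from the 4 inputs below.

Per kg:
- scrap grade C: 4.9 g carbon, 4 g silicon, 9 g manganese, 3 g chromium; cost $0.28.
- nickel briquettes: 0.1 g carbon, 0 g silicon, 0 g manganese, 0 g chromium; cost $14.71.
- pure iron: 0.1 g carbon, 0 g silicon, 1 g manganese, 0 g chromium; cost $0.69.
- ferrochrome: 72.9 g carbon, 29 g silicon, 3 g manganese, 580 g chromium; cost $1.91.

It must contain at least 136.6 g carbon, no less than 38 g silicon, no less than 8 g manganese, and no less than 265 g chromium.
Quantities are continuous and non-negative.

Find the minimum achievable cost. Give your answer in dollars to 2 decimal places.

$3.62

Set it up as a linear program. Let x1 = kg of scrap grade C, x2 = kg of nickel briquettes, x3 = kg of pure iron, x4 = kg of ferrochrome.
min 0.28x1 + 14.71x2 + 0.69x3 + 1.91x4 s.t.:
  4.9x1 + 0.1x2 + 0.1x3 + 72.9x4 ≥ 136.6   (carbon)
  4x1 + 29x4 ≥ 38   (silicon)
  9x1 + 1x3 + 3x4 ≥ 8   (manganese)
  3x1 + 580x4 ≥ 265   (chromium)
  x1, x2, x3, x4 ≥ 0.
The minimum-cost mix takes nothing from nickel briquettes, pure iron — only scrap grade C, ferrochrome. The carbon and manganese requirements are met with equality.
That vertex is x1 = 0.2703, x4 = 1.856.
Cost = 0.28·0.2703 + 1.91·1.856 = 3.6206.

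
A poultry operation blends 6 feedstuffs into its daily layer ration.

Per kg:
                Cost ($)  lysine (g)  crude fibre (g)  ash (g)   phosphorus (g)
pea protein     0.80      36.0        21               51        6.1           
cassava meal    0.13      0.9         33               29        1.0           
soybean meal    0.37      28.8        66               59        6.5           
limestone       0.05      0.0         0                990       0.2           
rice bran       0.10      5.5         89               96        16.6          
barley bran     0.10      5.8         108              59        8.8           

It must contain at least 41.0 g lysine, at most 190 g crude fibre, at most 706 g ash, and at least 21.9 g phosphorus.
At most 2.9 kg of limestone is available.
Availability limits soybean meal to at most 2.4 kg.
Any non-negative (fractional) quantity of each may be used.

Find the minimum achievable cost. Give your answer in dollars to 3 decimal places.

Treat it as an LP. Let x1 = kg of pea protein, x2 = kg of cassava meal, x3 = kg of soybean meal, x4 = kg of limestone, x5 = kg of rice bran, x6 = kg of barley bran.
Minimise 0.8x1 + 0.13x2 + 0.37x3 + 0.05x4 + 0.1x5 + 0.1x6 s.t.:
  36x1 + 0.9x2 + 28.8x3 + 5.5x5 + 5.8x6 ≥ 41   (lysine)
  21x1 + 33x2 + 66x3 + 89x5 + 108x6 ≤ 190   (crude fibre)
  51x1 + 29x2 + 59x3 + 990x4 + 96x5 + 59x6 ≤ 706   (ash)
  6.1x1 + 1x2 + 6.5x3 + 0.2x4 + 16.6x5 + 8.8x6 ≥ 21.9   (phosphorus)
  x4 ≤ 2.9
  x3 ≤ 2.4
  x1, x2, x3, x4, x5, x6 ≥ 0.
The minimum-cost mix takes nothing from pea protein, cassava meal, limestone, barley bran — only soybean meal, rice bran. The lysine and phosphorus requirements are met with equality.
Optimal quantities: soybean meal = 1.266 kg, rice bran = 0.8234 kg.
Hence cost = 0.37·1.266 + 0.1·0.8234 = $0.55076.

$0.551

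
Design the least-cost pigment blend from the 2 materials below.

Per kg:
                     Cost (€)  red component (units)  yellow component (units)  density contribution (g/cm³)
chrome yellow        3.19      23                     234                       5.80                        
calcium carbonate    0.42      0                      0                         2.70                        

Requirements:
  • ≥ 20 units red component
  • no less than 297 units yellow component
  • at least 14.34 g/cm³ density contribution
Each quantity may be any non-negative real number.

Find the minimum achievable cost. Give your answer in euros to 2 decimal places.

Let x1 = kg of chrome yellow, x2 = kg of calcium carbonate.
Minimize 3.19x1 + 0.42x2 with:
  23x1 ≥ 20   (red component)
  234x1 ≥ 297   (yellow component)
  5.8x1 + 2.7x2 ≥ 14.34   (density contribution)
  x1, x2 ≥ 0.
Both inputs are positive at the optimum. There the yellow component and density contribution constraints are tight.
So chrome yellow = 1.269 kg, calcium carbonate = 2.585 kg.
Objective = 3.19·1.269 + 0.42·2.585 = 5.1338.

€5.13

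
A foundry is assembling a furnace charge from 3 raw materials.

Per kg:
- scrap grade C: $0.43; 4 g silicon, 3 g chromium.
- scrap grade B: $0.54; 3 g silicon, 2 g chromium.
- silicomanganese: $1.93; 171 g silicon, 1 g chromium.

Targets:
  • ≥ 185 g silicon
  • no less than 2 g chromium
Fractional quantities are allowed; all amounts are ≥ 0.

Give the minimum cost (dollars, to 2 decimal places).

$2.21

Let x1 = kg of scrap grade C, x2 = kg of scrap grade B, x3 = kg of silicomanganese.
min 0.43x1 + 0.54x2 + 1.93x3 subject to:
  4x1 + 3x2 + 171x3 ≥ 185   (silicon)
  3x1 + 2x2 + 1x3 ≥ 2   (chromium)
  x1, x2, x3 ≥ 0.
At the optimum only scrap grade C, silicomanganese are positive (scrap grade B = 0). Binding constraints: silicon and chromium.
So scrap grade C = 0.3084 kg, silicomanganese = 1.075 kg.
Cost = 0.43·0.3084 + 1.93·1.075 = 2.2074.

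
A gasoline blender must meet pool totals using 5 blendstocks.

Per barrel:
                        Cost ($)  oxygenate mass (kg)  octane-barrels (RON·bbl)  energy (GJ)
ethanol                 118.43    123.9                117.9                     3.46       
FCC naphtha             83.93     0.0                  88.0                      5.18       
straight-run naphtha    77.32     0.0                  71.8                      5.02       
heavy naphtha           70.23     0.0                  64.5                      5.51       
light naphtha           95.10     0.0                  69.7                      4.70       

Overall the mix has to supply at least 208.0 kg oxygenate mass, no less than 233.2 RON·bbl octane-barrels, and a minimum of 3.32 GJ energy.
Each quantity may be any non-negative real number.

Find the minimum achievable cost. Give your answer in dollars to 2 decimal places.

$232.46

This is a linear program. Let x1 = barrels of ethanol, x2 = barrels of FCC naphtha, x3 = barrels of straight-run naphtha, x4 = barrels of heavy naphtha, x5 = barrels of light naphtha.
min 118.43x1 + 83.93x2 + 77.32x3 + 70.23x4 + 95.1x5 with:
  123.9x1 ≥ 208   (oxygenate mass)
  117.9x1 + 88x2 + 71.8x3 + 64.5x4 + 69.7x5 ≥ 233.2   (octane-barrels)
  3.46x1 + 5.18x2 + 5.02x3 + 5.51x4 + 4.7x5 ≥ 3.32   (energy)
  x1, x2, x3, x4, x5 ≥ 0.
At the optimum only ethanol, FCC naphtha are positive (straight-run naphtha, heavy naphtha, light naphtha = 0). The oxygenate mass and octane-barrels requirements are met with equality.
Optimal quantities: ethanol = 1.6788 barrels, FCC naphtha = 0.40083 barrels.
Cost = 118.43·1.6788 + 83.93·0.40083 = 232.4619.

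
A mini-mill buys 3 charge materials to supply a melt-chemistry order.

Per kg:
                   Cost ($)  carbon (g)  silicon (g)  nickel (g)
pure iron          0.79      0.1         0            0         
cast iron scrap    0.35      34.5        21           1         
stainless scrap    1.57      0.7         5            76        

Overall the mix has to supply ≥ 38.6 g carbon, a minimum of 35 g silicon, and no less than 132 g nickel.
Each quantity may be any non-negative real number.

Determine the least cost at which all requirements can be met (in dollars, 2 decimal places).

Treat it as an LP. Let x1 = kg of pure iron, x2 = kg of cast iron scrap, x3 = kg of stainless scrap.
min 0.79x1 + 0.35x2 + 1.57x3 subject to:
  0.1x1 + 34.5x2 + 0.7x3 ≥ 38.6   (carbon)
  21x2 + 5x3 ≥ 35   (silicon)
  1x2 + 76x3 ≥ 132   (nickel)
  x1, x2, x3 ≥ 0.
At the optimum only cast iron scrap, stainless scrap are positive (pure iron = 0). There the silicon and nickel constraints are tight.
That vertex is x2 = 1.257, x3 = 1.72.
Hence cost = 0.35·1.257 + 1.57·1.72 = $3.1404.

$3.14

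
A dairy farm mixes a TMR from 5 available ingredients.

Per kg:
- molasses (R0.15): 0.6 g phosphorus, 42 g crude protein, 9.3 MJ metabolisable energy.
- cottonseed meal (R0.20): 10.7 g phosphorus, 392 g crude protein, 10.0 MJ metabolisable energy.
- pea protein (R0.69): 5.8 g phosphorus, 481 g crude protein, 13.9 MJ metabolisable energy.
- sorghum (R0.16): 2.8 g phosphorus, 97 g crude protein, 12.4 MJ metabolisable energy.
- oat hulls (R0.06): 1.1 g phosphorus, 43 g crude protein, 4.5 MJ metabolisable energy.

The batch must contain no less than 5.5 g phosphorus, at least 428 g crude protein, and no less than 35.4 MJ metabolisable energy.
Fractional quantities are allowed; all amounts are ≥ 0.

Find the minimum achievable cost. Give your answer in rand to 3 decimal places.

R0.491

Let x1 = kg of molasses, x2 = kg of cottonseed meal, x3 = kg of pea protein, x4 = kg of sorghum, x5 = kg of oat hulls.
Minimize 0.15x1 + 0.2x2 + 0.69x3 + 0.16x4 + 0.06x5 with:
  0.6x1 + 10.7x2 + 5.8x3 + 2.8x4 + 1.1x5 ≥ 5.5   (phosphorus)
  42x1 + 392x2 + 481x3 + 97x4 + 43x5 ≥ 428   (crude protein)
  9.3x1 + 10x2 + 13.9x3 + 12.4x4 + 4.5x5 ≥ 35.4   (metabolisable energy)
  x1, x2, x3, x4, x5 ≥ 0.
The optimal basis is {cottonseed meal, sorghum}; molasses, pea protein, oat hulls drop out. Binding constraints: crude protein and metabolisable energy.
That vertex is x2 = 0.4815, x4 = 2.467.
Cost = 0.2·0.4815 + 0.16·2.467 = 0.49102.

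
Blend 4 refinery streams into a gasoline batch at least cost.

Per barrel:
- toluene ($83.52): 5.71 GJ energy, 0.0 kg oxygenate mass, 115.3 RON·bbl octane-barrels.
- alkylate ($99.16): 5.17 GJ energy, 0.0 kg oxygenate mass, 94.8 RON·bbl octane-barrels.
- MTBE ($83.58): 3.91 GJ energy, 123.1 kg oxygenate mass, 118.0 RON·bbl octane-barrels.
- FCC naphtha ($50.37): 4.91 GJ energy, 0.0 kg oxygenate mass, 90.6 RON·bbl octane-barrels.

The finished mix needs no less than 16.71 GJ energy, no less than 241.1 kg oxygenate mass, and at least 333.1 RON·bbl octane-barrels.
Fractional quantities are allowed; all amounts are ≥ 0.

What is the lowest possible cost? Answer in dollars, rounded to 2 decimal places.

$256.56

Let x1 = barrels of toluene, x2 = barrels of alkylate, x3 = barrels of MTBE, x4 = barrels of FCC naphtha.
min 83.52x1 + 99.16x2 + 83.58x3 + 50.37x4 subject to:
  5.71x1 + 5.17x2 + 3.91x3 + 4.91x4 ≥ 16.71   (energy)
  123.1x3 ≥ 241.1   (oxygenate mass)
  115.3x1 + 94.8x2 + 118x3 + 90.6x4 ≥ 333.1   (octane-barrels)
  x1, x2, x3, x4 ≥ 0.
The optimal basis is {MTBE, FCC naphtha}; toluene, alkylate drop out. Binding constraints: energy and oxygenate mass.
So MTBE = 1.9586 barrels, FCC naphtha = 1.8436 barrels.
Cost = 83.58·1.9586 + 50.37·1.8436 = 256.5619.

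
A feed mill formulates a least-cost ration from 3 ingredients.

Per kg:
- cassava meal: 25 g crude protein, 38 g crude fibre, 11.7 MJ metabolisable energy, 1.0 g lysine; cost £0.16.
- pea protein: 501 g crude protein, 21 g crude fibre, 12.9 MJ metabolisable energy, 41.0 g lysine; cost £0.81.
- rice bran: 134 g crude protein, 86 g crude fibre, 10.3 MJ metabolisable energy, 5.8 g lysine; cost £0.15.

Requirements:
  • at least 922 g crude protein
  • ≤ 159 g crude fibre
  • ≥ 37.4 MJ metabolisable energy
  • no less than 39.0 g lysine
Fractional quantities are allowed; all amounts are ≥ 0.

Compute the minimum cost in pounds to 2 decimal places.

£1.46

Let x1 = kg of cassava meal, x2 = kg of pea protein, x3 = kg of rice bran.
min 0.16x1 + 0.81x2 + 0.15x3 with:
  25x1 + 501x2 + 134x3 ≥ 922   (crude protein)
  38x1 + 21x2 + 86x3 ≤ 159   (crude fibre)
  11.7x1 + 12.9x2 + 10.3x3 ≥ 37.4   (metabolisable energy)
  1x1 + 41x2 + 5.8x3 ≥ 39   (lysine)
  x1, x2, x3 ≥ 0.
The optimal mix uses every input. There the crude protein, crude fibre, metabolisable energy constraints are tight.
Optimal quantities: cassava meal = 0.4305 kg, pea protein = 1.471 kg, rice bran = 1.299 kg.
Cost = 0.16·0.4305 + 0.81·1.471 + 0.15·1.299 = 1.4552.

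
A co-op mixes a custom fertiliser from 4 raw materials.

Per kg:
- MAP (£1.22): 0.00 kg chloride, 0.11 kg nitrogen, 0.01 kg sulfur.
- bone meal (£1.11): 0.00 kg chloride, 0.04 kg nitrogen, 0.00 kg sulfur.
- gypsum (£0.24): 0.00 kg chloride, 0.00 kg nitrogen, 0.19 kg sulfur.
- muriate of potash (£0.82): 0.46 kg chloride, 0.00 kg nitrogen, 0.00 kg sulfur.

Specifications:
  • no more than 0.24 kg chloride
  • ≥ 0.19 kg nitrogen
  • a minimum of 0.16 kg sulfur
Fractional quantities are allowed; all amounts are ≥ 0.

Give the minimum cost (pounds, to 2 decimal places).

Let x1 = kg of MAP, x2 = kg of bone meal, x3 = kg of gypsum, x4 = kg of muriate of potash.
Minimize 1.22x1 + 1.11x2 + 0.24x3 + 0.82x4 s.t.:
  0.46x4 ≤ 0.24   (chloride)
  0.11x1 + 0.04x2 ≥ 0.19   (nitrogen)
  0.01x1 + 0.19x3 ≥ 0.16   (sulfur)
  x1, x2, x3, x4 ≥ 0.
The minimum-cost mix takes nothing from bone meal, muriate of potash — only MAP, gypsum. The nitrogen and sulfur requirements are met with equality.
So MAP = 1.727 kg, gypsum = 0.7512 kg.
Total cost: 1.22·1.727 + 0.24·0.7512 = 2.2872.

£2.29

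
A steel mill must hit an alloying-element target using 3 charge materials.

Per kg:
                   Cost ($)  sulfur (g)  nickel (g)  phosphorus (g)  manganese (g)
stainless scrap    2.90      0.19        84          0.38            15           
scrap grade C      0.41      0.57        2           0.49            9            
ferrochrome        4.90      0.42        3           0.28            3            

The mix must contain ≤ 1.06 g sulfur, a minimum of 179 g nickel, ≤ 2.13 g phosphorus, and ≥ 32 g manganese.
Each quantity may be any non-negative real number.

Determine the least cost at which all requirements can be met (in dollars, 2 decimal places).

This is a linear program. Let x1 = kg of stainless scrap, x2 = kg of scrap grade C, x3 = kg of ferrochrome.
Minimise 2.9x1 + 0.41x2 + 4.9x3 subject to:
  0.19x1 + 0.57x2 + 0.42x3 ≤ 1.06   (sulfur)
  84x1 + 2x2 + 3x3 ≥ 179   (nickel)
  0.38x1 + 0.49x2 + 0.28x3 ≤ 2.13   (phosphorus)
  15x1 + 9x2 + 3x3 ≥ 32   (manganese)
  x1, x2, x3 ≥ 0.
The optimal basis is {stainless scrap, scrap grade C}; ferrochrome drops out. The nickel and manganese requirements are met with equality.
That vertex is x1 = 2.131, x2 = 0.004132.
Total cost: 2.9·2.131 + 0.41·0.004132 = 6.1816.

$6.18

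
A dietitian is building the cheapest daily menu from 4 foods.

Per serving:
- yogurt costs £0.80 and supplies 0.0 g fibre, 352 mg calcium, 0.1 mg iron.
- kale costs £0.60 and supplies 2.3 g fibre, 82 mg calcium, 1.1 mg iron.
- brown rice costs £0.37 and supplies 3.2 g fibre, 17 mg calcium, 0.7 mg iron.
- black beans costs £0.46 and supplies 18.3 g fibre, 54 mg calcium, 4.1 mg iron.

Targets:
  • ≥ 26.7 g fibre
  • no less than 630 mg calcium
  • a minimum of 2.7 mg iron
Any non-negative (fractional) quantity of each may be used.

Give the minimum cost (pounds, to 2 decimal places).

£1.92

Treat it as an LP. Let x1 = servings of yogurt, x2 = servings of kale, x3 = servings of brown rice, x4 = servings of black beans.
Minimise 0.8x1 + 0.6x2 + 0.37x3 + 0.46x4 subject to:
  2.3x2 + 3.2x3 + 18.3x4 ≥ 26.7   (fibre)
  352x1 + 82x2 + 17x3 + 54x4 ≥ 630   (calcium)
  0.1x1 + 1.1x2 + 0.7x3 + 4.1x4 ≥ 2.7   (iron)
  x1, x2, x3, x4 ≥ 0.
At the optimum only yogurt, black beans are positive (kale, brown rice = 0). The fibre and calcium requirements are met with equality.
Optimal quantities: yogurt = 1.566 servings, black beans = 1.459 servings.
Objective = 0.8·1.566 + 0.46·1.459 = 1.9239.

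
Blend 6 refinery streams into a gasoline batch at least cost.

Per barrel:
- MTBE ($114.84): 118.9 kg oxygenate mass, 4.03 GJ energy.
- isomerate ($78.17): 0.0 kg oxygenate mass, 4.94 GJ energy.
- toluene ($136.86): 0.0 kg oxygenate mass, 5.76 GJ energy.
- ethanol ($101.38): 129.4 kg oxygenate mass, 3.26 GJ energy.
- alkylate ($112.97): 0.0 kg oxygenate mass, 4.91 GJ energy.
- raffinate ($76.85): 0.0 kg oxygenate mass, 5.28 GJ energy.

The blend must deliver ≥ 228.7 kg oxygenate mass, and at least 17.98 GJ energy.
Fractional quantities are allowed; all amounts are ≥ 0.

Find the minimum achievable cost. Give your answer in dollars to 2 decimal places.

$357.01

Let x1 = barrels of MTBE, x2 = barrels of isomerate, x3 = barrels of toluene, x4 = barrels of ethanol, x5 = barrels of alkylate, x6 = barrels of raffinate.
Minimize 114.84x1 + 78.17x2 + 136.86x3 + 101.38x4 + 112.97x5 + 76.85x6 with:
  118.9x1 + 129.4x4 ≥ 228.7   (oxygenate mass)
  4.03x1 + 4.94x2 + 5.76x3 + 3.26x4 + 4.91x5 + 5.28x6 ≥ 17.98   (energy)
  x1, x2, x3, x4, x5, x6 ≥ 0.
The optimal basis is {ethanol, raffinate}; MTBE, isomerate, toluene, alkylate drop out. Binding constraints: oxygenate mass and energy.
So ethanol = 1.76739 barrels, raffinate = 2.31407 barrels.
Objective = 101.38·1.76739 + 76.85·2.31407 = 357.0143.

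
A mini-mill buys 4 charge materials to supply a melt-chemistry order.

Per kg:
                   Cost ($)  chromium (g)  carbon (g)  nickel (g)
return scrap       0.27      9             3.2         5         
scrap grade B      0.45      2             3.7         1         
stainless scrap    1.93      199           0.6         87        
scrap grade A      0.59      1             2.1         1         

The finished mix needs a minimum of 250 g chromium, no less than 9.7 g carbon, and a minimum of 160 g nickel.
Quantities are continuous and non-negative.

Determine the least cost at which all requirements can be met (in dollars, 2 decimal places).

This is a linear program. Let x1 = kg of return scrap, x2 = kg of scrap grade B, x3 = kg of stainless scrap, x4 = kg of scrap grade A.
min 0.27x1 + 0.45x2 + 1.93x3 + 0.59x4 with:
  9x1 + 2x2 + 199x3 + 1x4 ≥ 250   (chromium)
  3.2x1 + 3.7x2 + 0.6x3 + 2.1x4 ≥ 9.7   (carbon)
  5x1 + 1x2 + 87x3 + 1x4 ≥ 160   (nickel)
  x1, x2, x3, x4 ≥ 0.
The minimum-cost mix takes nothing from scrap grade B, scrap grade A — only return scrap, stainless scrap. There the carbon and nickel constraints are tight.
So return scrap = 2.716 kg, stainless scrap = 1.683 kg.
Cost = 0.27·2.716 + 1.93·1.683 = 3.9815.

$3.98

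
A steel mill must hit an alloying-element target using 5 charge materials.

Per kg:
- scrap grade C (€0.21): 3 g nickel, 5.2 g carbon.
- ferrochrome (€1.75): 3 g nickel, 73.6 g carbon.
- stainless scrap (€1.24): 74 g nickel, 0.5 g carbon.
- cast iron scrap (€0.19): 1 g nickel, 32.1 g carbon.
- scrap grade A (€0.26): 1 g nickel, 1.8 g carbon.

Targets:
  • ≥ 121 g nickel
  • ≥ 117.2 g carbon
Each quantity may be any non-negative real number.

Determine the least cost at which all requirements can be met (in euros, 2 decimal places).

€2.66

Let x1 = kg of scrap grade C, x2 = kg of ferrochrome, x3 = kg of stainless scrap, x4 = kg of cast iron scrap, x5 = kg of scrap grade A.
Minimise 0.21x1 + 1.75x2 + 1.24x3 + 0.19x4 + 0.26x5 with:
  3x1 + 3x2 + 74x3 + 1x4 + 1x5 ≥ 121   (nickel)
  5.2x1 + 73.6x2 + 0.5x3 + 32.1x4 + 1.8x5 ≥ 117.2   (carbon)
  x1, x2, x3, x4, x5 ≥ 0.
At the optimum only stainless scrap, cast iron scrap are positive (scrap grade C, ferrochrome, scrap grade A = 0). The nickel and carbon requirements are met with equality.
Solving gives x3 = 1.586, x4 = 3.626.
Total cost: 1.24·1.586 + 0.19·3.626 = 2.6556.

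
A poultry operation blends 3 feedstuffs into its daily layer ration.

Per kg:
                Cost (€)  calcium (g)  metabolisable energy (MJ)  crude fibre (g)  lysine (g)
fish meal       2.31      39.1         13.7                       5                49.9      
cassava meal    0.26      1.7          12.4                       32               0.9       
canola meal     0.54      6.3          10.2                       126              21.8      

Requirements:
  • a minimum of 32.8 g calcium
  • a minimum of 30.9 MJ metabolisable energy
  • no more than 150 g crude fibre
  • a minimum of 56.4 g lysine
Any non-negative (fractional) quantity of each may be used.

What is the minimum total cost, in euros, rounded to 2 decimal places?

€2.39

Let x1 = kg of fish meal, x2 = kg of cassava meal, x3 = kg of canola meal.
min 2.31x1 + 0.26x2 + 0.54x3 s.t.:
  39.1x1 + 1.7x2 + 6.3x3 ≥ 32.8   (calcium)
  13.7x1 + 12.4x2 + 10.2x3 ≥ 30.9   (metabolisable energy)
  5x1 + 32x2 + 126x3 ≤ 150   (crude fibre)
  49.9x1 + 0.9x2 + 21.8x3 ≥ 56.4   (lysine)
  x1, x2, x3 ≥ 0.
All 3 inputs are positive at the optimum. There the metabolisable energy, crude fibre, lysine constraints are tight.
Optimal quantities: fish meal = 0.7107 kg, cassava meal = 0.9489 kg, canola meal = 0.9213 kg.
Objective = 2.31·0.7107 + 0.26·0.9489 + 0.54·0.9213 = 2.3859.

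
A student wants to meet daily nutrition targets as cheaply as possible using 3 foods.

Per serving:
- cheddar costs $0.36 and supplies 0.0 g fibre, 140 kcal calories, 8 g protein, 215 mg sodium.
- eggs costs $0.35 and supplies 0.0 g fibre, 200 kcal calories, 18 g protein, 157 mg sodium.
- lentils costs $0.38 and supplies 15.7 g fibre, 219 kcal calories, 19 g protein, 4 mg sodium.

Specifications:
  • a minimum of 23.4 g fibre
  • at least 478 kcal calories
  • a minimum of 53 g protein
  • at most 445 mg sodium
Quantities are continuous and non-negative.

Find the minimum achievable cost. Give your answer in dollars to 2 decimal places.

Let x1 = servings of cheddar, x2 = servings of eggs, x3 = servings of lentils.
Minimize 0.36x1 + 0.35x2 + 0.38x3 subject to:
  15.7x3 ≥ 23.4   (fibre)
  140x1 + 200x2 + 219x3 ≥ 478   (calories)
  8x1 + 18x2 + 19x3 ≥ 53   (protein)
  215x1 + 157x2 + 4x3 ≤ 445   (sodium)
  x1, x2, x3 ≥ 0.
The minimum-cost mix takes nothing from cheddar — only eggs, lentils. Binding constraints: fibre and protein.
Solving gives x2 = 1.371, x3 = 1.49.
Total cost: 0.35·1.371 + 0.38·1.49 = 1.0461.

$1.05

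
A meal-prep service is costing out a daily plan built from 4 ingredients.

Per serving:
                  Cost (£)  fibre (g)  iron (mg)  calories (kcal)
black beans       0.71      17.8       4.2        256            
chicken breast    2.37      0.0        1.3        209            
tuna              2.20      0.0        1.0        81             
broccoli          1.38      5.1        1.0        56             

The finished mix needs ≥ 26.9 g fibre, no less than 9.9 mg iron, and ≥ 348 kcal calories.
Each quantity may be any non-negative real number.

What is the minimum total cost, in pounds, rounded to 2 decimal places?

This is a linear program. Let x1 = servings of black beans, x2 = servings of chicken breast, x3 = servings of tuna, x4 = servings of broccoli.
min 0.71x1 + 2.37x2 + 2.2x3 + 1.38x4 subject to:
  17.8x1 + 5.1x4 ≥ 26.9   (fibre)
  4.2x1 + 1.3x2 + 1x3 + 1x4 ≥ 9.9   (iron)
  256x1 + 209x2 + 81x3 + 56x4 ≥ 348   (calories)
  x1, x2, x3, x4 ≥ 0.
The cheapest feasible vertex uses only black beans; chicken breast, tuna, broccoli are not used. There the iron constraint is tight.
Optimal quantities: black beans = 2.357 servings.
Total cost: 0.71·2.357 = 1.6735.

£1.67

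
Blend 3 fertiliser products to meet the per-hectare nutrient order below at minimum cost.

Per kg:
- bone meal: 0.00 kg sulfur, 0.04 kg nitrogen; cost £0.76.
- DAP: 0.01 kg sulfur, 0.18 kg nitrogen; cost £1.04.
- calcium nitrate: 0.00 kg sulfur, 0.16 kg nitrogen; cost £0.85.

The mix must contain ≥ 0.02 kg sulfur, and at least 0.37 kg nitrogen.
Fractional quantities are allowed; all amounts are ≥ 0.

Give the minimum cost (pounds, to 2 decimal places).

Let x1 = kg of bone meal, x2 = kg of DAP, x3 = kg of calcium nitrate.
Minimize 0.76x1 + 1.04x2 + 0.85x3 s.t.:
  0.01x2 ≥ 0.02   (sulfur)
  0.04x1 + 0.18x2 + 0.16x3 ≥ 0.37   (nitrogen)
  x1, x2, x3 ≥ 0.
The cheapest feasible vertex uses only DAP, calcium nitrate; bone meal is not used. Binding constraints: sulfur and nitrogen.
That vertex is x2 = 2, x3 = 0.0625.
Objective = 1.04·2 + 0.85·0.0625 = 2.1331.

£2.13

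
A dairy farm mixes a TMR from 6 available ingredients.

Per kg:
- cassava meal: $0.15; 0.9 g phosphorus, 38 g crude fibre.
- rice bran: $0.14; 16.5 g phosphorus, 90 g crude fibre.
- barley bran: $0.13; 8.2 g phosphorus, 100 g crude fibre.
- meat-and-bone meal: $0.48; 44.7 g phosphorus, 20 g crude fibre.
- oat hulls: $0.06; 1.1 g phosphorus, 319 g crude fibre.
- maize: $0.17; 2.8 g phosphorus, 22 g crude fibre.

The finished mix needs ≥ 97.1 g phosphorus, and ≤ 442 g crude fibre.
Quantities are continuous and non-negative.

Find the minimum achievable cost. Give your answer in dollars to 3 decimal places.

This is a linear program. Let x1 = kg of cassava meal, x2 = kg of rice bran, x3 = kg of barley bran, x4 = kg of meat-and-bone meal, x5 = kg of oat hulls, x6 = kg of maize.
min 0.15x1 + 0.14x2 + 0.13x3 + 0.48x4 + 0.06x5 + 0.17x6 with:
  0.9x1 + 16.5x2 + 8.2x3 + 44.7x4 + 1.1x5 + 2.8x6 ≥ 97.1   (phosphorus)
  38x1 + 90x2 + 100x3 + 20x4 + 319x5 + 22x6 ≤ 442   (crude fibre)
  x1, x2, x3, x4, x5, x6 ≥ 0.
The minimum-cost mix takes nothing from cassava meal, barley bran, oat hulls, maize — only rice bran, meat-and-bone meal. The phosphorus and crude fibre requirements are met with equality.
So rice bran = 4.824 kg, meat-and-bone meal = 0.3916 kg.
Hence cost = 0.14·4.824 + 0.48·0.3916 = $0.86333.

$0.863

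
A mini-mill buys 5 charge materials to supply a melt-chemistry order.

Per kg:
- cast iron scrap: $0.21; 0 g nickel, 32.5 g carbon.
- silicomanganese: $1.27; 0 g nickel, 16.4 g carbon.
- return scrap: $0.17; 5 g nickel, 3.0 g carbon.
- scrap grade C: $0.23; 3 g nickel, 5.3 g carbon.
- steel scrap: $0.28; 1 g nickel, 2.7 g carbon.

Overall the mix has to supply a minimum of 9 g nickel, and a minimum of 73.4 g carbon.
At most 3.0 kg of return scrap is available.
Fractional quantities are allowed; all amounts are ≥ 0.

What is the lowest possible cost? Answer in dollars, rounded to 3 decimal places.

Let x1 = kg of cast iron scrap, x2 = kg of silicomanganese, x3 = kg of return scrap, x4 = kg of scrap grade C, x5 = kg of steel scrap.
min 0.21x1 + 1.27x2 + 0.17x3 + 0.23x4 + 0.28x5 subject to:
  5x3 + 3x4 + 1x5 ≥ 9   (nickel)
  32.5x1 + 16.4x2 + 3x3 + 5.3x4 + 2.7x5 ≥ 73.4   (carbon)
  x3 ≤ 3
  x1, x2, x3, x4, x5 ≥ 0.
At the optimum only cast iron scrap, return scrap are positive (silicomanganese, scrap grade C, steel scrap = 0). There the nickel and carbon constraints are tight.
That vertex is x1 = 2.092, x3 = 1.8.
Hence cost = 0.21·2.092 + 0.17·1.8 = $0.74532.

$0.745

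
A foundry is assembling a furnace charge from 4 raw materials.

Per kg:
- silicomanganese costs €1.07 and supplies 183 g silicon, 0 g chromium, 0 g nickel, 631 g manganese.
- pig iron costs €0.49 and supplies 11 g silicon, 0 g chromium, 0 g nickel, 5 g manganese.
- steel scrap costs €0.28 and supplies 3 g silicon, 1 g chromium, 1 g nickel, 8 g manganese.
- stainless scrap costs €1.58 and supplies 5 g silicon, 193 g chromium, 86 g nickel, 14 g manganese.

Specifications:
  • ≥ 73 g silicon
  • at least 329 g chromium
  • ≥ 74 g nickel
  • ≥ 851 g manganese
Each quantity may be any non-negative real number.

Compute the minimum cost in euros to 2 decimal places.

€4.10

Let x1 = kg of silicomanganese, x2 = kg of pig iron, x3 = kg of steel scrap, x4 = kg of stainless scrap.
min 1.07x1 + 0.49x2 + 0.28x3 + 1.58x4 with:
  183x1 + 11x2 + 3x3 + 5x4 ≥ 73   (silicon)
  1x3 + 193x4 ≥ 329   (chromium)
  1x3 + 86x4 ≥ 74   (nickel)
  631x1 + 5x2 + 8x3 + 14x4 ≥ 851   (manganese)
  x1, x2, x3, x4 ≥ 0.
At the optimum only silicomanganese, stainless scrap are positive (pig iron, steel scrap = 0). There the chromium and manganese constraints are tight.
So silicomanganese = 1.311 kg, stainless scrap = 1.705 kg.
Total cost: 1.07·1.311 + 1.58·1.705 = 4.0967.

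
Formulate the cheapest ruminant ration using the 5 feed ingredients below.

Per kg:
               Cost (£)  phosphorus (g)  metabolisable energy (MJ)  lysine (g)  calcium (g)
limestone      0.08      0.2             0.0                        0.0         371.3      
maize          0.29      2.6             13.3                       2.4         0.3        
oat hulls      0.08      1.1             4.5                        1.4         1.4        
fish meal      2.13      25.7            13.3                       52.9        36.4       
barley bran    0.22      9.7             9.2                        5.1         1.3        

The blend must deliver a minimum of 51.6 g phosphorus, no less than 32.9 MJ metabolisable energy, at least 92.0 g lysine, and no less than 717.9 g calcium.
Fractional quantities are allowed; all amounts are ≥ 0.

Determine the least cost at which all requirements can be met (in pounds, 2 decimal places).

Let x1 = kg of limestone, x2 = kg of maize, x3 = kg of oat hulls, x4 = kg of fish meal, x5 = kg of barley bran.
Minimize 0.08x1 + 0.29x2 + 0.08x3 + 2.13x4 + 0.22x5 with:
  0.2x1 + 2.6x2 + 1.1x3 + 25.7x4 + 9.7x5 ≥ 51.6   (phosphorus)
  13.3x2 + 4.5x3 + 13.3x4 + 9.2x5 ≥ 32.9   (metabolisable energy)
  2.4x2 + 1.4x3 + 52.9x4 + 5.1x5 ≥ 92   (lysine)
  371.3x1 + 0.3x2 + 1.4x3 + 36.4x4 + 1.3x5 ≥ 717.9   (calcium)
  x1, x2, x3, x4, x5 ≥ 0.
At the optimum only limestone, fish meal, barley bran are positive (maize, oat hulls = 0). The metabolisable energy, lysine, calcium requirements are met with equality.
That vertex is x1 = 1.77, x4 = 1.62, x5 = 1.234.
Cost = 0.08·1.77 + 2.13·1.62 + 0.22·1.234 = 3.8637.

£3.86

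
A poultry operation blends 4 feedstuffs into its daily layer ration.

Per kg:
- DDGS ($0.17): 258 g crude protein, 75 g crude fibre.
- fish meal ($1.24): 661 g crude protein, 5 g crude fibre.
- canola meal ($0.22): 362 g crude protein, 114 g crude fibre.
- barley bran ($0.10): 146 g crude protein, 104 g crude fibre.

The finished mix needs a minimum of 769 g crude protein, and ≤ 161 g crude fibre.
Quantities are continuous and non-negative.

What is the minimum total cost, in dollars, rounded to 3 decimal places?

This is a linear program. Let x1 = kg of DDGS, x2 = kg of fish meal, x3 = kg of canola meal, x4 = kg of barley bran.
Minimize 0.17x1 + 1.24x2 + 0.22x3 + 0.1x4 s.t.:
  258x1 + 661x2 + 362x3 + 146x4 ≥ 769   (crude protein)
  75x1 + 5x2 + 114x3 + 104x4 ≤ 161   (crude fibre)
  x1, x2, x3, x4 ≥ 0.
The cheapest feasible vertex uses only DDGS, fish meal; canola meal, barley bran are not used. The crude protein and crude fibre requirements are met with equality.
That vertex is x1 = 2.1244, x2 = 0.3342.
Objective = 0.17·2.1244 + 1.24·0.3342 = 0.77556.

$0.776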